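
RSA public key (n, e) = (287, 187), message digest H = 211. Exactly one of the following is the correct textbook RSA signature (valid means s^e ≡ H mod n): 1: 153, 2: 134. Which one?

Candidate 1: 153^2 = 23409 ≡ 162; 153^4 ≡ 162^2 = 26244 ≡ 127; 153^8 ≡ 127^2 = 16129 ≡ 57; 153^16 ≡ 57^2 = 3249 ≡ 92; 153^32 ≡ 92^2 = 8464 ≡ 141; 153^64 ≡ 141^2 = 19881 ≡ 78; 153^128 ≡ 78^2 = 6084 ≡ 57; 187 = 128 + 32 + 16 + 8 + 2 + 1, so 153^187 ≡ 57·141·92·57·162·153 ≡ 76 (mod 287)
Candidate 2: 134^2 = 17956 ≡ 162; 134^4 ≡ 162^2 = 26244 ≡ 127; 134^8 ≡ 127^2 = 16129 ≡ 57; 134^16 ≡ 57^2 = 3249 ≡ 92; 134^32 ≡ 92^2 = 8464 ≡ 141; 134^64 ≡ 141^2 = 19881 ≡ 78; 134^128 ≡ 78^2 = 6084 ≡ 57; 187 = 128 + 32 + 16 + 8 + 2 + 1, so 134^187 ≡ 57·141·92·57·162·134 ≡ 211 (mod 287)
  → matches H = 211

2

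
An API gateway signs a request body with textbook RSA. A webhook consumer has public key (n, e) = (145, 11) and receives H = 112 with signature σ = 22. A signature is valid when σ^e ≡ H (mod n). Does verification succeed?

σ^2 ≡ 22^2 = 484 ≡ 49
σ^4 ≡ 49^2 = 2401 ≡ 81
σ^8 ≡ 81^2 = 6561 ≡ 36
11 = 8 + 2 + 1, so σ^11 ≡ 36·49·22 ≡ 93 (mod 145)
σ^11 mod 145 = 93, but H = 112.

fails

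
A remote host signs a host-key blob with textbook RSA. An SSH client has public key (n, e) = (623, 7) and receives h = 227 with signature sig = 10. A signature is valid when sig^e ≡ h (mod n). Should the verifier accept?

Squares mod 623: sig^1≡10, sig^2≡100, sig^4≡32
7 = 4 + 2 + 1, so sig^7 ≡ 32·100·10 ≡ 227 (mod 623)
Since 227 equals the digest 227, verification succeeds.

accept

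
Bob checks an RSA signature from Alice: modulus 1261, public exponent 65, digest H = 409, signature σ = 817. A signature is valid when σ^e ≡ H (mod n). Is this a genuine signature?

forged

σ^65 mod 1261 = 852
σ^65 mod 1261 = 852, but H = 409.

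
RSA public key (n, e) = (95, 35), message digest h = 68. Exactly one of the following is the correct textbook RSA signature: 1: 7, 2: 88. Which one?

Candidate 1: 7^2 = 49; 7^4 ≡ 49^2 = 2401 ≡ 26; 7^8 ≡ 26^2 = 676 ≡ 11; 7^16 ≡ 11^2 = 121 ≡ 26; 7^32 ≡ 26^2 = 676 ≡ 11; 35 = 32 + 2 + 1, so 7^35 ≡ 11·49·7 ≡ 68 (mod 95)
  → matches h = 68
Candidate 2: 88^2 = 7744 ≡ 49; 88^4 ≡ 49^2 = 2401 ≡ 26; 88^8 ≡ 26^2 = 676 ≡ 11; 88^16 ≡ 11^2 = 121 ≡ 26; 88^32 ≡ 26^2 = 676 ≡ 11; 35 = 32 + 2 + 1, so 88^35 ≡ 11·49·88 ≡ 27 (mod 95)

1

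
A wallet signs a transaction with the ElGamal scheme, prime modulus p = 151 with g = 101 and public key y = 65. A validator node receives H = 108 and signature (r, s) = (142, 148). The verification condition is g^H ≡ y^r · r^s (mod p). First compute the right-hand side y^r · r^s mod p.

65^2 = 4225 ≡ 148
65^4 ≡ 148^2 = 21904 ≡ 9
65^8 ≡ 9^2 = 81
65^16 ≡ 81^2 = 6561 ≡ 68
65^32 ≡ 68^2 = 4624 ≡ 94
65^64 ≡ 94^2 = 8836 ≡ 78
65^128 ≡ 78^2 = 6084 ≡ 44
142 = 128 + 8 + 4 + 2, so 65^142 ≡ 44·81·9·148 ≡ 110 (mod 151)
142^2 = 20164 ≡ 81
142^4 ≡ 81^2 = 6561 ≡ 68
142^8 ≡ 68^2 = 4624 ≡ 94
142^16 ≡ 94^2 = 8836 ≡ 78
142^32 ≡ 78^2 = 6084 ≡ 44
142^64 ≡ 44^2 = 1936 ≡ 124
142^128 ≡ 124^2 = 15376 ≡ 125
148 = 128 + 16 + 4, so 142^148 ≡ 125·78·68 ≡ 110 (mod 151)
y^r · r^s ≡ 110·110 = 12100 ≡ 20 (mod 151)

20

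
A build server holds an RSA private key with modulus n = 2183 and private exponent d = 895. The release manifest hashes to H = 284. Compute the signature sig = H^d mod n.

872

Squares mod 2183: H^1≡284, H^2≡2068, H^4≡127, H^8≡848, H^16≡897, H^32≡1265, H^64≡86, H^128≡847, H^256≡1385, H^512≡1551
895 = 512 + 256 + 64 + 32 + 16 + 8 + 4 + 2 + 1, so H^895 ≡ 1551·1385·86·1265·897·848·127·2068·284 ≡ 872 (mod 2183)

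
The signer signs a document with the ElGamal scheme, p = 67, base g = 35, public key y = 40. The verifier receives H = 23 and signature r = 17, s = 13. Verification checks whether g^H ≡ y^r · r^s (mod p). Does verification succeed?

passes

Left side g^H mod p:
35^2 = 1225 ≡ 19
35^4 ≡ 19^2 = 361 ≡ 26
35^8 ≡ 26^2 = 676 ≡ 6
35^16 ≡ 6^2 = 36
23 = 16 + 4 + 2 + 1, so 35^23 ≡ 36·26·19·35 ≡ 10 (mod 67)
Right side y^r · r^s mod p:
40^2 = 1600 ≡ 59
40^4 ≡ 59^2 = 3481 ≡ 64
40^8 ≡ 64^2 = 4096 ≡ 9
40^16 ≡ 9^2 = 81 ≡ 14
17 = 16 + 1, so 40^17 ≡ 14·40 ≡ 24 (mod 67)
17^2 = 289 ≡ 21
17^4 ≡ 21^2 = 441 ≡ 39
17^8 ≡ 39^2 = 1521 ≡ 47
13 = 8 + 4 + 1, so 17^13 ≡ 47·39·17 ≡ 6 (mod 67)
24·6 = 144 ≡ 10 (mod 67)
10 ≡ 10 (mod 67), so the signature is genuine.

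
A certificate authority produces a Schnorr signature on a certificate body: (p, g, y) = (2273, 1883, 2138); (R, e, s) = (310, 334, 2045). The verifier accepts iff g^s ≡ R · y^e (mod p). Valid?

g^s mod p:
1883^2 = 3545689 ≡ 2082
1883^4 ≡ 2082^2 = 4334724 ≡ 113
1883^8 ≡ 113^2 = 12769 ≡ 1404
1883^16 ≡ 1404^2 = 1971216 ≡ 525
1883^32 ≡ 525^2 = 275625 ≡ 592
1883^64 ≡ 592^2 = 350464 ≡ 422
1883^128 ≡ 422^2 = 178084 ≡ 790
1883^256 ≡ 790^2 = 624100 ≡ 1298
1883^512 ≡ 1298^2 = 1684804 ≡ 511
1883^1024 ≡ 511^2 = 261121 ≡ 1999
2045 = 1024 + 512 + 256 + 128 + 64 + 32 + 16 + 8 + 4 + 1, so 1883^2045 ≡ 1999·511·1298·790·422·592·525·1404·113·1883 ≡ 1559 (mod 2273)
R · y^e mod p:
2138^2 = 4571044 ≡ 41
2138^4 ≡ 41^2 = 1681
2138^8 ≡ 1681^2 = 2825761 ≡ 422
2138^16 ≡ 422^2 = 178084 ≡ 790
2138^32 ≡ 790^2 = 624100 ≡ 1298
2138^64 ≡ 1298^2 = 1684804 ≡ 511
2138^128 ≡ 511^2 = 261121 ≡ 1999
2138^256 ≡ 1999^2 = 3996001 ≡ 67
334 = 256 + 64 + 8 + 4 + 2, so 2138^334 ≡ 67·511·422·1681·41 ≡ 1461 (mod 2273)
310·1461 = 452910 ≡ 583 (mod 2273)
1559 ≠ 583; the check fails.

no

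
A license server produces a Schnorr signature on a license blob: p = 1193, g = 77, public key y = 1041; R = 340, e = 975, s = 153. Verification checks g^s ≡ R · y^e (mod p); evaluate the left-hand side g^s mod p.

890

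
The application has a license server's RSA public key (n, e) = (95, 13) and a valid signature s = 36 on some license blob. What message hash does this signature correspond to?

Squares mod 95: s^1≡36, s^2≡61, s^4≡16, s^8≡66
13 = 8 + 4 + 1, so s^13 ≡ 66·16·36 ≡ 16 (mod 95)

16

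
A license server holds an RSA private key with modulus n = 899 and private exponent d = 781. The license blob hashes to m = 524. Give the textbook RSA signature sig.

Squares mod 899: m^1≡524, m^2≡381, m^4≡422, m^8≡82, m^16≡431, m^32≡567, m^64≡546, m^128≡547, m^256≡741, m^512≡691
781 = 512 + 256 + 8 + 4 + 1, so m^781 ≡ 691·741·82·422·524 ≡ 214 (mod 899)

214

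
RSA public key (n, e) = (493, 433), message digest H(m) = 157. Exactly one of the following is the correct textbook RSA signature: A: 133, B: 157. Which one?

B

Candidate A: 133^2 = 17689 ≡ 434; 133^4 ≡ 434^2 = 188356 ≡ 30; 133^8 ≡ 30^2 = 900 ≡ 407; 133^16 ≡ 407^2 = 165649 ≡ 1; 133^32 ≡ 1^2 = 1; 133^64 ≡ 1^2 = 1; 133^128 ≡ 1^2 = 1; 133^256 ≡ 1^2 = 1; 433 = 256 + 128 + 32 + 16 + 1, so 133^433 ≡ 1·1·1·1·133 ≡ 133 (mod 493)
Candidate B: 157^2 = 24649 ≡ 492; 157^4 ≡ 492^2 = 242064 ≡ 1; 157^8 ≡ 1^2 = 1; 157^16 ≡ 1^2 = 1; 157^32 ≡ 1^2 = 1; 157^64 ≡ 1^2 = 1; 157^128 ≡ 1^2 = 1; 157^256 ≡ 1^2 = 1; 433 = 256 + 128 + 32 + 16 + 1, so 157^433 ≡ 1·1·1·1·157 ≡ 157 (mod 493)
  → matches H(m) = 157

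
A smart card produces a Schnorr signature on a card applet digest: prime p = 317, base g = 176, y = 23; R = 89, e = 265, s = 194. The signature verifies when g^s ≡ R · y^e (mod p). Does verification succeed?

g^s mod p:
176^194 mod 317 = 156
R · y^e mod p:
23^265 mod 317 = 16
89·16 = 1424 ≡ 156 (mod 317)
156 ≡ 156 (mod 317); signature holds.

passes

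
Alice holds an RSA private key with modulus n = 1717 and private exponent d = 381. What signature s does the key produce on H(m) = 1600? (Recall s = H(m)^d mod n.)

Squares mod 1717: (H(m))^1≡1600, (H(m))^2≡1670, (H(m))^4≡492, (H(m))^8≡1684, (H(m))^16≡1089, (H(m))^32≡1191, (H(m))^64≡239, (H(m))^128≡460, (H(m))^256≡409
381 = 256 + 64 + 32 + 16 + 8 + 4 + 1, so (H(m))^381 ≡ 409·239·1191·1089·1684·492·1600 ≡ 1409 (mod 1717)

1409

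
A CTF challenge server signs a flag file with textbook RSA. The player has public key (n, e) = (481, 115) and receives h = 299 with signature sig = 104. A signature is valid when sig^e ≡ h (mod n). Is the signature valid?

sig^2 ≡ 104^2 = 10816 ≡ 234
sig^4 ≡ 234^2 = 54756 ≡ 403
sig^8 ≡ 403^2 = 162409 ≡ 312
sig^16 ≡ 312^2 = 97344 ≡ 182
sig^32 ≡ 182^2 = 33124 ≡ 416
sig^64 ≡ 416^2 = 173056 ≡ 377
115 = 64 + 32 + 16 + 2 + 1, so sig^115 ≡ 377·416·182·234·104 ≡ 299 (mod 481)
Since 299 equals the digest 299, verification succeeds.

valid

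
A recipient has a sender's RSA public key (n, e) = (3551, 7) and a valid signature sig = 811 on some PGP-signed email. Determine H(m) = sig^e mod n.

sig^7 mod 3551 = 314

314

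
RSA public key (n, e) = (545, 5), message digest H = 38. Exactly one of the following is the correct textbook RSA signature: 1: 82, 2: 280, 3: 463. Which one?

Candidate 1: 82^5 mod 545 = 507
Candidate 2: 280^5 mod 545 = 40
Candidate 3: 463^5 mod 545 = 38
  → matches H = 38

3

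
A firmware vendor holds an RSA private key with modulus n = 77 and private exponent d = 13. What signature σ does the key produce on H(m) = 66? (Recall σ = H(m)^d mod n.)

66

(H(m))^13 mod 77 = 66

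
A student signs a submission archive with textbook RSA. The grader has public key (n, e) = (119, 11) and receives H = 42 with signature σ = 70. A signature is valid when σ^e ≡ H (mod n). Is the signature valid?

valid

σ^2 ≡ 70^2 = 4900 ≡ 21
σ^4 ≡ 21^2 = 441 ≡ 84
σ^8 ≡ 84^2 = 7056 ≡ 35
11 = 8 + 2 + 1, so σ^11 ≡ 35·21·70 ≡ 42 (mod 119)
Since 42 equals the digest 42, verification succeeds.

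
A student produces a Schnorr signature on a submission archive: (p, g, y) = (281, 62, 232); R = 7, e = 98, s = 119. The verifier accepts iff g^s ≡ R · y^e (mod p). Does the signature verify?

g^s mod p:
62^2 = 3844 ≡ 191
62^4 ≡ 191^2 = 36481 ≡ 232
62^8 ≡ 232^2 = 53824 ≡ 153
62^16 ≡ 153^2 = 23409 ≡ 86
62^32 ≡ 86^2 = 7396 ≡ 90
62^64 ≡ 90^2 = 8100 ≡ 232
119 = 64 + 32 + 16 + 4 + 2 + 1, so 62^119 ≡ 232·90·86·232·191·62 ≡ 68 (mod 281)
R · y^e mod p:
232^2 = 53824 ≡ 153
232^4 ≡ 153^2 = 23409 ≡ 86
232^8 ≡ 86^2 = 7396 ≡ 90
232^16 ≡ 90^2 = 8100 ≡ 232
232^32 ≡ 232^2 = 53824 ≡ 153
232^64 ≡ 153^2 = 23409 ≡ 86
98 = 64 + 32 + 2, so 232^98 ≡ 86·153·153 ≡ 90 (mod 281)
7·90 = 630 ≡ 68 (mod 281)
68 ≡ 68 (mod 281); signature holds.

verifies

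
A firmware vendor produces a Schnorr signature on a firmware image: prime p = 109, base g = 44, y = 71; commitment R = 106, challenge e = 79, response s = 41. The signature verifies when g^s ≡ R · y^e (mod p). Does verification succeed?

fails

g^s mod p:
44^2 = 1936 ≡ 83
44^4 ≡ 83^2 = 6889 ≡ 22
44^8 ≡ 22^2 = 484 ≡ 48
44^16 ≡ 48^2 = 2304 ≡ 15
44^32 ≡ 15^2 = 225 ≡ 7
41 = 32 + 8 + 1, so 44^41 ≡ 7·48·44 ≡ 69 (mod 109)
R · y^e mod p:
71^2 = 5041 ≡ 27
71^4 ≡ 27^2 = 729 ≡ 75
71^8 ≡ 75^2 = 5625 ≡ 66
71^16 ≡ 66^2 = 4356 ≡ 105
71^32 ≡ 105^2 = 11025 ≡ 16
71^64 ≡ 16^2 = 256 ≡ 38
79 = 64 + 8 + 4 + 2 + 1, so 71^79 ≡ 38·66·75·27·71 ≡ 4 (mod 109)
106·4 = 424 ≡ 97 (mod 109)
69 ≠ 97; the check fails.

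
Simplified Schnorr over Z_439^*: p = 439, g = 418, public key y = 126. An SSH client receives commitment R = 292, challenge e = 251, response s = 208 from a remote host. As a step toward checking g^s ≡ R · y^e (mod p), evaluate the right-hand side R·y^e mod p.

Squares mod 439: 126^1≡126, 126^2≡72, 126^4≡355, 126^8≡32, 126^16≡146, 126^32≡244, 126^64≡271, 126^128≡128
251 = 128 + 64 + 32 + 16 + 8 + 2 + 1, so 126^251 ≡ 128·271·244·146·32·72·126 ≡ 244 (mod 439)
R · y^e ≡ 292·244 = 71248 ≡ 130 (mod 439)

130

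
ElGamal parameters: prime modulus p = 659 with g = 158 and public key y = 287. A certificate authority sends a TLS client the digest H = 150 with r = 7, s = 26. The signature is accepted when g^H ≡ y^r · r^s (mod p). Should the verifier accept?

accept

Left side g^H mod p:
Squares mod 659: 158^1≡158, 158^2≡581, 158^4≡153, 158^8≡344, 158^16≡375, 158^32≡258, 158^64≡5, 158^128≡25
150 = 128 + 16 + 4 + 2, so 158^150 ≡ 25·375·153·581 ≡ 475 (mod 659)
Right side y^r · r^s mod p:
Squares mod 659: 287^1≡287, 287^2≡653, 287^4≡36
7 = 4 + 2 + 1, so 287^7 ≡ 36·653·287 ≡ 613 (mod 659)
Squares mod 659: 7^1≡7, 7^2≡49, 7^4≡424, 7^8≡528, 7^16≡27
26 = 16 + 8 + 2, so 7^26 ≡ 27·528·49 ≡ 4 (mod 659)
613·4 = 2452 ≡ 475 (mod 659)
475 ≡ 475 (mod 659), so the signature is genuine.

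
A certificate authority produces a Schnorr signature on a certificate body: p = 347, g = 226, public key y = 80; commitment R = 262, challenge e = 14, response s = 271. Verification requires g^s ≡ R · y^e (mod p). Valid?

no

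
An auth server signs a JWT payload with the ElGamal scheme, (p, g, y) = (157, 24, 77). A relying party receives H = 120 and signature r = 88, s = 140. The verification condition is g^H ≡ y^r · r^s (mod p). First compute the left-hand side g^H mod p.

24^2 = 576 ≡ 105
24^4 ≡ 105^2 = 11025 ≡ 35
24^8 ≡ 35^2 = 1225 ≡ 126
24^16 ≡ 126^2 = 15876 ≡ 19
24^32 ≡ 19^2 = 361 ≡ 47
24^64 ≡ 47^2 = 2209 ≡ 11
120 = 64 + 32 + 16 + 8, so 24^120 ≡ 11·47·19·126 ≡ 67 (mod 157)

67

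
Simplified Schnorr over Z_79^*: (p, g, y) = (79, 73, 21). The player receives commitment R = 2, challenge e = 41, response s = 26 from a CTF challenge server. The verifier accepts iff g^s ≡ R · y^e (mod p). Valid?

no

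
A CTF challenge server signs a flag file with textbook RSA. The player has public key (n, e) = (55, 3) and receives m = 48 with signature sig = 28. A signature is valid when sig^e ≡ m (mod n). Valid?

Squares mod 55: sig^1≡28, sig^2≡14
3 = 2 + 1, so sig^3 ≡ 14·28 ≡ 7 (mod 55)
7 ≠ 48, so verification fails.

no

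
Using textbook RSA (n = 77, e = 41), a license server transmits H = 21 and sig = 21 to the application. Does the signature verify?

verifies

sig^2 ≡ 21^2 = 441 ≡ 56
sig^4 ≡ 56^2 = 3136 ≡ 56
sig^8 ≡ 56^2 = 3136 ≡ 56
sig^16 ≡ 56^2 = 3136 ≡ 56
sig^32 ≡ 56^2 = 3136 ≡ 56
41 = 32 + 8 + 1, so sig^41 ≡ 56·56·21 ≡ 21 (mod 77)
21 = H, so the signature checks out.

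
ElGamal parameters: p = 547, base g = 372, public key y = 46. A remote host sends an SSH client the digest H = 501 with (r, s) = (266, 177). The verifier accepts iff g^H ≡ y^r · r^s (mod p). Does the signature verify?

verifies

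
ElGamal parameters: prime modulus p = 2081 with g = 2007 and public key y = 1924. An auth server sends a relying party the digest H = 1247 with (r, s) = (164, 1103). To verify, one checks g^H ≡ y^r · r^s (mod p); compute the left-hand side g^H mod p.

2007^2 = 4028049 ≡ 1314
2007^4 ≡ 1314^2 = 1726596 ≡ 1447
2007^8 ≡ 1447^2 = 2093809 ≡ 323
2007^16 ≡ 323^2 = 104329 ≡ 279
2007^32 ≡ 279^2 = 77841 ≡ 844
2007^64 ≡ 844^2 = 712336 ≡ 634
2007^128 ≡ 634^2 = 401956 ≡ 323
2007^256 ≡ 323^2 = 104329 ≡ 279
2007^512 ≡ 279^2 = 77841 ≡ 844
2007^1024 ≡ 844^2 = 712336 ≡ 634
1247 = 1024 + 128 + 64 + 16 + 8 + 4 + 2 + 1, so 2007^1247 ≡ 634·323·634·279·323·1447·1314·2007 ≡ 80 (mod 2081)

80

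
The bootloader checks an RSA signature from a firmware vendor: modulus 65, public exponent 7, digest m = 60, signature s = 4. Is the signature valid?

s^2 ≡ 4^2 = 16
s^4 ≡ 16^2 = 256 ≡ 61
7 = 4 + 2 + 1, so s^7 ≡ 61·16·4 ≡ 4 (mod 65)
s^7 mod 65 = 4, but m = 60.

invalid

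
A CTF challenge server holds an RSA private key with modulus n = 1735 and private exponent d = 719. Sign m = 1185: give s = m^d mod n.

Squares mod 1735: m^1≡1185, m^2≡610, m^4≡810, m^8≡270, m^16≡30, m^32≡900, m^64≡1490, m^128≡1035, m^256≡730, m^512≡255
719 = 512 + 128 + 64 + 8 + 4 + 2 + 1, so m^719 ≡ 255·1035·1490·270·810·610·1185 ≡ 1320 (mod 1735)

1320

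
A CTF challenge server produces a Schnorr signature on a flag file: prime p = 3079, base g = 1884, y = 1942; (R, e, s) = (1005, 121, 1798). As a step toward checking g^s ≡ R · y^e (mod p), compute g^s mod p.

Squares mod 3079: 1884^1≡1884, 1884^2≡2448, 1884^4≡970, 1884^8≡1805, 1884^16≡443, 1884^32≡2272, 1884^64≡1580, 1884^128≡2410, 1884^256≡1106, 1884^512≡873, 1884^1024≡1616
1798 = 1024 + 512 + 256 + 4 + 2, so 1884^1798 ≡ 1616·873·1106·970·2448 ≡ 1988 (mod 3079)

1988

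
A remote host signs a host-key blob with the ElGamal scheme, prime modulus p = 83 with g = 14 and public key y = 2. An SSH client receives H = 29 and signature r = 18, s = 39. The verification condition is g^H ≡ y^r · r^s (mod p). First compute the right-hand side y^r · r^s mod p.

66

Squares mod 83: 2^1≡2, 2^2≡4, 2^4≡16, 2^8≡7, 2^16≡49
18 = 16 + 2, so 2^18 ≡ 49·4 ≡ 30 (mod 83)
Squares mod 83: 18^1≡18, 18^2≡75, 18^4≡64, 18^8≡29, 18^16≡11, 18^32≡38
39 = 32 + 4 + 2 + 1, so 18^39 ≡ 38·64·75·18 ≡ 52 (mod 83)
y^r · r^s ≡ 30·52 = 1560 ≡ 66 (mod 83)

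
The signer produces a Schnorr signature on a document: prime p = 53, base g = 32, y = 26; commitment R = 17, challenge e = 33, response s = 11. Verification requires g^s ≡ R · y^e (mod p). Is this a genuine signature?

genuine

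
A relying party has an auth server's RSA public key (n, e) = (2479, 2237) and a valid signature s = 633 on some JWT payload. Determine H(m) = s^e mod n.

1579

Squares mod 2479: s^1≡633, s^2≡1570, s^4≡774, s^8≡1637, s^16≡2449, s^32≡900, s^64≡1846, s^128≡1570, s^256≡774, s^512≡1637, s^1024≡2449, s^2048≡900
2237 = 2048 + 128 + 32 + 16 + 8 + 4 + 1, so s^2237 ≡ 900·1570·900·2449·1637·774·633 ≡ 1579 (mod 2479)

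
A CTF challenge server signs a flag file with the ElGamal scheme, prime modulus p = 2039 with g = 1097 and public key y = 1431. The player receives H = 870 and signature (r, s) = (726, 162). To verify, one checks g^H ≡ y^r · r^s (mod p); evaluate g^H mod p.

294

1097^2 = 1203409 ≡ 399
1097^4 ≡ 399^2 = 159201 ≡ 159
1097^8 ≡ 159^2 = 25281 ≡ 813
1097^16 ≡ 813^2 = 660969 ≡ 333
1097^32 ≡ 333^2 = 110889 ≡ 783
1097^64 ≡ 783^2 = 613089 ≡ 1389
1097^128 ≡ 1389^2 = 1929321 ≡ 427
1097^256 ≡ 427^2 = 182329 ≡ 858
1097^512 ≡ 858^2 = 736164 ≡ 85
870 = 512 + 256 + 64 + 32 + 4 + 2, so 1097^870 ≡ 85·858·1389·783·159·399 ≡ 294 (mod 2039)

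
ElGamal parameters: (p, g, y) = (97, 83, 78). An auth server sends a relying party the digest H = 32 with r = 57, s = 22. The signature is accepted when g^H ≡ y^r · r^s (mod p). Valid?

Left side g^H mod p:
83^2 = 6889 ≡ 2
83^4 ≡ 2^2 = 4
83^8 ≡ 4^2 = 16
83^16 ≡ 16^2 = 256 ≡ 62
83^32 ≡ 62^2 = 3844 ≡ 61
Right side y^r · r^s mod p:
78^2 = 6084 ≡ 70
78^4 ≡ 70^2 = 4900 ≡ 50
78^8 ≡ 50^2 = 2500 ≡ 75
78^16 ≡ 75^2 = 5625 ≡ 96
78^32 ≡ 96^2 = 9216 ≡ 1
57 = 32 + 16 + 8 + 1, so 78^57 ≡ 1·96·75·78 ≡ 67 (mod 97)
57^2 = 3249 ≡ 48
57^4 ≡ 48^2 = 2304 ≡ 73
57^8 ≡ 73^2 = 5329 ≡ 91
57^16 ≡ 91^2 = 8281 ≡ 36
22 = 16 + 4 + 2, so 57^22 ≡ 36·73·48 ≡ 44 (mod 97)
67·44 = 2948 ≡ 38 (mod 97)
61 ≠ 38, so verification fails.

no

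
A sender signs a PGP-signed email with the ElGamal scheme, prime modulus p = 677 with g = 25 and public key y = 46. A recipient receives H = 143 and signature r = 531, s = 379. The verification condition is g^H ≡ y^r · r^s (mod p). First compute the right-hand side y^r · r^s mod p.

Squares mod 677: 46^1≡46, 46^2≡85, 46^4≡455, 46^8≡540, 46^16≡490, 46^32≡442, 46^64≡388, 46^128≡250, 46^256≡216, 46^512≡620
531 = 512 + 16 + 2 + 1, so 46^531 ≡ 620·490·85·46 ≡ 570 (mod 677)
Squares mod 677: 531^1≡531, 531^2≡329, 531^4≡598, 531^8≡148, 531^16≡240, 531^32≡55, 531^64≡317, 531^128≡293, 531^256≡547
379 = 256 + 64 + 32 + 16 + 8 + 2 + 1, so 531^379 ≡ 547·317·55·240·148·329·531 ≡ 372 (mod 677)
y^r · r^s ≡ 570·372 = 212040 ≡ 139 (mod 677)

139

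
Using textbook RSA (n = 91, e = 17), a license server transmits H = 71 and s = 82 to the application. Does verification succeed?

fails

s^2 ≡ 82^2 = 6724 ≡ 81
s^4 ≡ 81^2 = 6561 ≡ 9
s^8 ≡ 9^2 = 81
s^16 ≡ 81^2 = 6561 ≡ 9
17 = 16 + 1, so s^17 ≡ 9·82 ≡ 10 (mod 91)
The recovered value 10 does not match the digest 71.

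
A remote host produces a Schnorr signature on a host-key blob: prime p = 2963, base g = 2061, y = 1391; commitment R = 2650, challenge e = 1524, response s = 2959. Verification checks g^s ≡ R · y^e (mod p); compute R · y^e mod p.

116

1391^1524 mod 2963 = 1306
R · y^e ≡ 2650·1306 = 3460900 ≡ 116 (mod 2963)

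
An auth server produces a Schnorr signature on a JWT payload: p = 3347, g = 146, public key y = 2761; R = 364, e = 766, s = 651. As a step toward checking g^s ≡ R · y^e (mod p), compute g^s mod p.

146^2 = 21316 ≡ 1234
146^4 ≡ 1234^2 = 1522756 ≡ 3218
146^8 ≡ 3218^2 = 10355524 ≡ 3253
146^16 ≡ 3253^2 = 10582009 ≡ 2142
146^32 ≡ 2142^2 = 4588164 ≡ 2774
146^64 ≡ 2774^2 = 7695076 ≡ 323
146^128 ≡ 323^2 = 104329 ≡ 572
146^256 ≡ 572^2 = 327184 ≡ 2525
146^512 ≡ 2525^2 = 6375625 ≡ 2937
651 = 512 + 128 + 8 + 2 + 1, so 146^651 ≡ 2937·572·3253·1234·146 ≡ 796 (mod 3347)

796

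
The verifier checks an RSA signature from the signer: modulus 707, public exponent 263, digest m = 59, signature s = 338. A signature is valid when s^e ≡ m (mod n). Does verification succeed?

s^2 ≡ 338^2 = 114244 ≡ 417
s^4 ≡ 417^2 = 173889 ≡ 674
s^8 ≡ 674^2 = 454276 ≡ 382
s^16 ≡ 382^2 = 145924 ≡ 282
s^32 ≡ 282^2 = 79524 ≡ 340
s^64 ≡ 340^2 = 115600 ≡ 359
s^128 ≡ 359^2 = 128881 ≡ 207
s^256 ≡ 207^2 = 42849 ≡ 429
263 = 256 + 4 + 2 + 1, so s^263 ≡ 429·674·417·338 ≡ 648 (mod 707)
648 ≠ 59, so verification fails.

fails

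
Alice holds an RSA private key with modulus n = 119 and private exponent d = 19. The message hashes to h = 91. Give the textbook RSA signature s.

h^2 ≡ 91^2 = 8281 ≡ 70
h^4 ≡ 70^2 = 4900 ≡ 21
h^8 ≡ 21^2 = 441 ≡ 84
h^16 ≡ 84^2 = 7056 ≡ 35
19 = 16 + 2 + 1, so h^19 ≡ 35·70·91 ≡ 63 (mod 119)

63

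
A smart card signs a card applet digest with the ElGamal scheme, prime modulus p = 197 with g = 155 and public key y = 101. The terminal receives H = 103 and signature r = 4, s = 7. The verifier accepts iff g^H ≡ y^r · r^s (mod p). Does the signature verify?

verifies

Left side g^H mod p:
155^103 mod 197 = 144
Right side y^r · r^s mod p:
101^4 mod 197 = 76
4^7 mod 197 = 33
76·33 = 2508 ≡ 144 (mod 197)
144 ≡ 144 (mod 197), so the signature is genuine.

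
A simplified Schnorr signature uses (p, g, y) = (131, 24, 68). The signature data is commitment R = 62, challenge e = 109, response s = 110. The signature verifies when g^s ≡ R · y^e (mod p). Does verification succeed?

fails

g^s mod p:
24^2 = 576 ≡ 52
24^4 ≡ 52^2 = 2704 ≡ 84
24^8 ≡ 84^2 = 7056 ≡ 113
24^16 ≡ 113^2 = 12769 ≡ 62
24^32 ≡ 62^2 = 3844 ≡ 45
24^64 ≡ 45^2 = 2025 ≡ 60
110 = 64 + 32 + 8 + 4 + 2, so 24^110 ≡ 60·45·113·84·52 ≡ 45 (mod 131)
R · y^e mod p:
68^2 = 4624 ≡ 39
68^4 ≡ 39^2 = 1521 ≡ 80
68^8 ≡ 80^2 = 6400 ≡ 112
68^16 ≡ 112^2 = 12544 ≡ 99
68^32 ≡ 99^2 = 9801 ≡ 107
68^64 ≡ 107^2 = 11449 ≡ 52
109 = 64 + 32 + 8 + 4 + 1, so 68^109 ≡ 52·107·112·80·68 ≡ 69 (mod 131)
62·69 = 4278 ≡ 86 (mod 131)
45 ≠ 86; the check fails.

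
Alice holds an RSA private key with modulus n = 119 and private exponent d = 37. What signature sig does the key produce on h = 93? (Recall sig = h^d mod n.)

h^37 mod 119 = 9

9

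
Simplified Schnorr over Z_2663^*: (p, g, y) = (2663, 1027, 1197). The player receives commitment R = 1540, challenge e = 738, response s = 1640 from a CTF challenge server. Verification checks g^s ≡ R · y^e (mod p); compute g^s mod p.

2227

1027^1640 mod 2663 = 2227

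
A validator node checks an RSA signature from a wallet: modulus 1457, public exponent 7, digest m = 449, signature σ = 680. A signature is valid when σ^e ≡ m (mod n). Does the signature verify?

σ^2 ≡ 680^2 = 462400 ≡ 531
σ^4 ≡ 531^2 = 281961 ≡ 760
7 = 4 + 2 + 1, so σ^7 ≡ 760·531·680 ≡ 678 (mod 1457)
The recovered value 678 does not match the digest 449.

does not verify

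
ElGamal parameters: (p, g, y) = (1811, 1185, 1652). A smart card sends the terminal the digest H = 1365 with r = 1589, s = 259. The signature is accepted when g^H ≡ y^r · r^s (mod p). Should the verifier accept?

reject

Left side g^H mod p:
1185^2 = 1404225 ≡ 700
1185^4 ≡ 700^2 = 490000 ≡ 1030
1185^8 ≡ 1030^2 = 1060900 ≡ 1465
1185^16 ≡ 1465^2 = 2146225 ≡ 190
1185^32 ≡ 190^2 = 36100 ≡ 1691
1185^64 ≡ 1691^2 = 2859481 ≡ 1723
1185^128 ≡ 1723^2 = 2968729 ≡ 500
1185^256 ≡ 500^2 = 250000 ≡ 82
1185^512 ≡ 82^2 = 6724 ≡ 1291
1185^1024 ≡ 1291^2 = 1666681 ≡ 561
1365 = 1024 + 256 + 64 + 16 + 4 + 1, so 1185^1365 ≡ 561·82·1723·190·1030·1185 ≡ 512 (mod 1811)
Right side y^r · r^s mod p:
1652^2 = 2729104 ≡ 1738
1652^4 ≡ 1738^2 = 3020644 ≡ 1707
1652^8 ≡ 1707^2 = 2913849 ≡ 1761
1652^16 ≡ 1761^2 = 3101121 ≡ 689
1652^32 ≡ 689^2 = 474721 ≡ 239
1652^64 ≡ 239^2 = 57121 ≡ 980
1652^128 ≡ 980^2 = 960400 ≡ 570
1652^256 ≡ 570^2 = 324900 ≡ 731
1652^512 ≡ 731^2 = 534361 ≡ 116
1652^1024 ≡ 116^2 = 13456 ≡ 779
1589 = 1024 + 512 + 32 + 16 + 4 + 1, so 1652^1589 ≡ 779·116·239·689·1707·1652 ≡ 656 (mod 1811)
1589^2 = 2524921 ≡ 387
1589^4 ≡ 387^2 = 149769 ≡ 1267
1589^8 ≡ 1267^2 = 1605289 ≡ 743
1589^16 ≡ 743^2 = 552049 ≡ 1505
1589^32 ≡ 1505^2 = 2265025 ≡ 1275
1589^64 ≡ 1275^2 = 1625625 ≡ 1158
1589^128 ≡ 1158^2 = 1340964 ≡ 824
1589^256 ≡ 824^2 = 678976 ≡ 1662
259 = 256 + 2 + 1, so 1589^259 ≡ 1662·387·1589 ≡ 1038 (mod 1811)
656·1038 = 680928 ≡ 1803 (mod 1811)
512 ≠ 1803, so verification fails.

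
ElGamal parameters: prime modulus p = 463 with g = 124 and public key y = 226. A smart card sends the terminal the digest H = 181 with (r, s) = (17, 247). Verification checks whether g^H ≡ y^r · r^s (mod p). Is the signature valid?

invalid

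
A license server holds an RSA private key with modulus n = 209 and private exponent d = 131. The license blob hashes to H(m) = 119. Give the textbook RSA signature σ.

(H(m))^2 ≡ 119^2 = 14161 ≡ 158
(H(m))^4 ≡ 158^2 = 24964 ≡ 93
(H(m))^8 ≡ 93^2 = 8649 ≡ 80
(H(m))^16 ≡ 80^2 = 6400 ≡ 130
(H(m))^32 ≡ 130^2 = 16900 ≡ 180
(H(m))^64 ≡ 180^2 = 32400 ≡ 5
(H(m))^128 ≡ 5^2 = 25
131 = 128 + 2 + 1, so (H(m))^131 ≡ 25·158·119 ≡ 9 (mod 209)

9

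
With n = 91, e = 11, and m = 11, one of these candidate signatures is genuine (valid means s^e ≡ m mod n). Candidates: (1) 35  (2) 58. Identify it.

2

Candidate 1: 35^2 = 1225 ≡ 42; 35^4 ≡ 42^2 = 1764 ≡ 35; 35^8 ≡ 35^2 = 1225 ≡ 42; 11 = 8 + 2 + 1, so 35^11 ≡ 42·42·35 ≡ 42 (mod 91)
Candidate 2: 58^2 = 3364 ≡ 88; 58^4 ≡ 88^2 = 7744 ≡ 9; 58^8 ≡ 9^2 = 81; 11 = 8 + 2 + 1, so 58^11 ≡ 81·88·58 ≡ 11 (mod 91)
  → matches m = 11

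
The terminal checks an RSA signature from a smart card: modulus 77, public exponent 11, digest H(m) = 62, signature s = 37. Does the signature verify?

does not verify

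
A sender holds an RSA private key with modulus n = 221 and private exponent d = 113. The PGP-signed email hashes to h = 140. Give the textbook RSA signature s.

4

h^2 ≡ 140^2 = 19600 ≡ 152
h^4 ≡ 152^2 = 23104 ≡ 120
h^8 ≡ 120^2 = 14400 ≡ 35
h^16 ≡ 35^2 = 1225 ≡ 120
h^32 ≡ 120^2 = 14400 ≡ 35
h^64 ≡ 35^2 = 1225 ≡ 120
113 = 64 + 32 + 16 + 1, so h^113 ≡ 120·35·120·140 ≡ 4 (mod 221)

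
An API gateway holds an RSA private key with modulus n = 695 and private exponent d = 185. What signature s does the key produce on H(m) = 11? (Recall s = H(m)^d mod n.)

361

Squares mod 695: (H(m))^1≡11, (H(m))^2≡121, (H(m))^4≡46, (H(m))^8≡31, (H(m))^16≡266, (H(m))^32≡561, (H(m))^64≡581, (H(m))^128≡486
185 = 128 + 32 + 16 + 8 + 1, so (H(m))^185 ≡ 486·561·266·31·11 ≡ 361 (mod 695)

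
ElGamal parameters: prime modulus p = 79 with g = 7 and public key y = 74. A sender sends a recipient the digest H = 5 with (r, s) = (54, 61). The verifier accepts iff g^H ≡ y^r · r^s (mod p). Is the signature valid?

Left side g^H mod p:
Squares mod 79: 7^1≡7, 7^2≡49, 7^4≡31
5 = 4 + 1, so 7^5 ≡ 31·7 ≡ 59 (mod 79)
Right side y^r · r^s mod p:
Squares mod 79: 74^1≡74, 74^2≡25, 74^4≡72, 74^8≡49, 74^16≡31, 74^32≡13
54 = 32 + 16 + 4 + 2, so 74^54 ≡ 13·31·72·25 ≡ 22 (mod 79)
Squares mod 79: 54^1≡54, 54^2≡72, 54^4≡49, 54^8≡31, 54^16≡13, 54^32≡11
61 = 32 + 16 + 8 + 4 + 1, so 54^61 ≡ 11·13·31·49·54 ≡ 35 (mod 79)
22·35 = 770 ≡ 59 (mod 79)
59 ≡ 59 (mod 79), so the signature is genuine.

valid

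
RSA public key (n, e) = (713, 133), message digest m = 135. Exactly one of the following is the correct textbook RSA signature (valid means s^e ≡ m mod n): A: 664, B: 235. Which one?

Candidate A: Squares mod 713: 664^1≡664, 664^2≡262, 664^4≡196, 664^8≡627, 664^16≡266, 664^32≡169, 664^64≡41, 664^128≡255; 133 = 128 + 4 + 1, so 664^133 ≡ 255·196·664 ≡ 135 (mod 713)
  → matches m = 135
Candidate B: Squares mod 713: 235^1≡235, 235^2≡324, 235^4≡165, 235^8≡131, 235^16≡49, 235^32≡262, 235^64≡196, 235^128≡627; 133 = 128 + 4 + 1, so 235^133 ≡ 627·165·235 ≡ 51 (mod 713)

A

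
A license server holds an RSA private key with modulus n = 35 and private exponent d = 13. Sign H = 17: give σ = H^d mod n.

17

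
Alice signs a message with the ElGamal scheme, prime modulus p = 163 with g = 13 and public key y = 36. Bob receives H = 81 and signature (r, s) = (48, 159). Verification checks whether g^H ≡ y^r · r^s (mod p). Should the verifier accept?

Left side g^H mod p:
13^81 mod 163 = 162
Right side y^r · r^s mod p:
36^48 mod 163 = 85
48^159 mod 163 = 23
85·23 = 1955 ≡ 162 (mod 163)
162 ≡ 162 (mod 163), so the signature is genuine.

accept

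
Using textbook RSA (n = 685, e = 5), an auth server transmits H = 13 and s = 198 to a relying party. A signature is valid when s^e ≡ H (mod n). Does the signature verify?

does not verify

s^2 ≡ 198^2 = 39204 ≡ 159
s^4 ≡ 159^2 = 25281 ≡ 621
5 = 4 + 1, so s^5 ≡ 621·198 ≡ 343 (mod 685)
The recovered value 343 does not match the digest 13.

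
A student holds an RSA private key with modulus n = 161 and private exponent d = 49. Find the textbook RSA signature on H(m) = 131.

Squares mod 161: (H(m))^1≡131, (H(m))^2≡95, (H(m))^4≡9, (H(m))^8≡81, (H(m))^16≡121, (H(m))^32≡151
49 = 32 + 16 + 1, so (H(m))^49 ≡ 151·121·131 ≡ 75 (mod 161)

75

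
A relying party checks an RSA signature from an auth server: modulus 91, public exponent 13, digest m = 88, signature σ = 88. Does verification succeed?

σ^2 ≡ 88^2 = 7744 ≡ 9
σ^4 ≡ 9^2 = 81
σ^8 ≡ 81^2 = 6561 ≡ 9
13 = 8 + 4 + 1, so σ^13 ≡ 9·81·88 ≡ 88 (mod 91)
88 = m, so the signature checks out.

passes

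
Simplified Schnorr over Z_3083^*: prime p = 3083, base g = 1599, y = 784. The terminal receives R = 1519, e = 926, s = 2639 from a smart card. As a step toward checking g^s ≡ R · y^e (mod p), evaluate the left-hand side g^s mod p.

106

1599^2 = 2556801 ≡ 994
1599^4 ≡ 994^2 = 988036 ≡ 1476
1599^8 ≡ 1476^2 = 2178576 ≡ 1978
1599^16 ≡ 1978^2 = 3912484 ≡ 157
1599^32 ≡ 157^2 = 24649 ≡ 3068
1599^64 ≡ 3068^2 = 9412624 ≡ 225
1599^128 ≡ 225^2 = 50625 ≡ 1297
1599^256 ≡ 1297^2 = 1682209 ≡ 1974
1599^512 ≡ 1974^2 = 3896676 ≡ 2847
1599^1024 ≡ 2847^2 = 8105409 ≡ 202
1599^2048 ≡ 202^2 = 40804 ≡ 725
2639 = 2048 + 512 + 64 + 8 + 4 + 2 + 1, so 1599^2639 ≡ 725·2847·225·1978·1476·994·1599 ≡ 106 (mod 3083)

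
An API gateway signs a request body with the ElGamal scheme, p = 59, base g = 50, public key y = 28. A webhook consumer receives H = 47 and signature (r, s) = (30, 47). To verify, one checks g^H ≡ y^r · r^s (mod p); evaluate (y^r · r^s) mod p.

28^2 = 784 ≡ 17
28^4 ≡ 17^2 = 289 ≡ 53
28^8 ≡ 53^2 = 2809 ≡ 36
28^16 ≡ 36^2 = 1296 ≡ 57
30 = 16 + 8 + 4 + 2, so 28^30 ≡ 57·36·53·17 ≡ 28 (mod 59)
30^2 = 900 ≡ 15
30^4 ≡ 15^2 = 225 ≡ 48
30^8 ≡ 48^2 = 2304 ≡ 3
30^16 ≡ 3^2 = 9
30^32 ≡ 9^2 = 81 ≡ 22
47 = 32 + 8 + 4 + 2 + 1, so 30^47 ≡ 22·3·48·15·30 ≡ 42 (mod 59)
y^r · r^s ≡ 28·42 = 1176 ≡ 55 (mod 59)

55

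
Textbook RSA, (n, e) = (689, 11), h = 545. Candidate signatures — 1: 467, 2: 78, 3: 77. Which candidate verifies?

Candidate 1: 467^11 mod 689 = 168
Candidate 2: 78^11 mod 689 = 559
Candidate 3: 77^11 mod 689 = 545
  → matches h = 545

3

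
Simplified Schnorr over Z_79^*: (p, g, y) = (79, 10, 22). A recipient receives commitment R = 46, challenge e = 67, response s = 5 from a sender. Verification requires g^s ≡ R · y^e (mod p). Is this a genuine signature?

genuine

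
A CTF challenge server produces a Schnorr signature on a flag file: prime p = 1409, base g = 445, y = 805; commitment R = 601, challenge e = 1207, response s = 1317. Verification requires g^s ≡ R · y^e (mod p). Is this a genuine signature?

g^s mod p:
Squares mod 1409: 445^1≡445, 445^2≡765, 445^4≡490, 445^8≡570, 445^16≡830, 445^32≡1308, 445^64≡338, 445^128≡115, 445^256≡544, 445^512≡46, 445^1024≡707
1317 = 1024 + 256 + 32 + 4 + 1, so 445^1317 ≡ 707·544·1308·490·445 ≡ 303 (mod 1409)
R · y^e mod p:
Squares mod 1409: 805^1≡805, 805^2≡1294, 805^4≡544, 805^8≡46, 805^16≡707, 805^32≡1063, 805^64≡1360, 805^128≡992, 805^256≡582, 805^512≡564, 805^1024≡1071
1207 = 1024 + 128 + 32 + 16 + 4 + 2 + 1, so 805^1207 ≡ 1071·992·1063·707·544·1294·805 ≡ 343 (mod 1409)
601·343 = 206143 ≡ 429 (mod 1409)
303 ≠ 429; the check fails.

forged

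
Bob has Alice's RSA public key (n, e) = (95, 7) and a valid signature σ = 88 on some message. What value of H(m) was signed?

12

Squares mod 95: σ^1≡88, σ^2≡49, σ^4≡26
7 = 4 + 2 + 1, so σ^7 ≡ 26·49·88 ≡ 12 (mod 95)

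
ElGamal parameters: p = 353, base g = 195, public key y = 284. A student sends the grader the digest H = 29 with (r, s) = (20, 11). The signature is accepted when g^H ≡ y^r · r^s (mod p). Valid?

yes

Left side g^H mod p:
195^2 = 38025 ≡ 254
195^4 ≡ 254^2 = 64516 ≡ 270
195^8 ≡ 270^2 = 72900 ≡ 182
195^16 ≡ 182^2 = 33124 ≡ 295
29 = 16 + 8 + 4 + 1, so 195^29 ≡ 295·182·270·195 ≡ 37 (mod 353)
Right side y^r · r^s mod p:
284^2 = 80656 ≡ 172
284^4 ≡ 172^2 = 29584 ≡ 285
284^8 ≡ 285^2 = 81225 ≡ 35
284^16 ≡ 35^2 = 1225 ≡ 166
20 = 16 + 4, so 284^20 ≡ 166·285 ≡ 8 (mod 353)
20^2 = 400 ≡ 47
20^4 ≡ 47^2 = 2209 ≡ 91
20^8 ≡ 91^2 = 8281 ≡ 162
11 = 8 + 2 + 1, so 20^11 ≡ 162·47·20 ≡ 137 (mod 353)
8·137 = 1096 ≡ 37 (mod 353)
37 ≡ 37 (mod 353), so the signature is genuine.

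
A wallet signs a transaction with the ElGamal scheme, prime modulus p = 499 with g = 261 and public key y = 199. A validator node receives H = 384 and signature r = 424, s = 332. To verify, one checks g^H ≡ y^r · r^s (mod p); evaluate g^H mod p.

261^384 mod 499 = 263

263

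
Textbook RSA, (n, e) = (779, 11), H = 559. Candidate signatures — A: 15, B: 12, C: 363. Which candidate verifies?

B

Candidate A: Squares mod 779: 15^1≡15, 15^2≡225, 15^4≡769, 15^8≡100; 11 = 8 + 2 + 1, so 15^11 ≡ 100·225·15 ≡ 193 (mod 779)
Candidate B: Squares mod 779: 12^1≡12, 12^2≡144, 12^4≡482, 12^8≡182; 11 = 8 + 2 + 1, so 12^11 ≡ 182·144·12 ≡ 559 (mod 779)
  → matches H = 559
Candidate C: Squares mod 779: 363^1≡363, 363^2≡118, 363^4≡681, 363^8≡256; 11 = 8 + 2 + 1, so 363^11 ≡ 256·118·363 ≡ 300 (mod 779)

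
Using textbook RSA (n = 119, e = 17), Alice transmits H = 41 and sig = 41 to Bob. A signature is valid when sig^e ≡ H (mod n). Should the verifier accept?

sig^2 ≡ 41^2 = 1681 ≡ 15
sig^4 ≡ 15^2 = 225 ≡ 106
sig^8 ≡ 106^2 = 11236 ≡ 50
sig^16 ≡ 50^2 = 2500 ≡ 1
17 = 16 + 1, so sig^17 ≡ 1·41 ≡ 41 (mod 119)
41 = H, so the signature checks out.

accept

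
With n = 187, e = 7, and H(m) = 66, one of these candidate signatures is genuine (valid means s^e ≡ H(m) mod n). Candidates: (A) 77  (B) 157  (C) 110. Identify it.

Candidate A: Squares mod 187: 77^1≡77, 77^2≡132, 77^4≡33; 7 = 4 + 2 + 1, so 77^7 ≡ 33·132·77 ≡ 121 (mod 187)
Candidate B: Squares mod 187: 157^1≡157, 157^2≡152, 157^4≡103; 7 = 4 + 2 + 1, so 157^7 ≡ 103·152·157 ≡ 64 (mod 187)
Candidate C: Squares mod 187: 110^1≡110, 110^2≡132, 110^4≡33; 7 = 4 + 2 + 1, so 110^7 ≡ 33·132·110 ≡ 66 (mod 187)
  → matches H(m) = 66

C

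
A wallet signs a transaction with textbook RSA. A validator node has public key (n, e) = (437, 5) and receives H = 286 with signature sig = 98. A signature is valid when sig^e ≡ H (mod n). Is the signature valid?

invalid

sig^2 ≡ 98^2 = 9604 ≡ 427
sig^4 ≡ 427^2 = 182329 ≡ 100
5 = 4 + 1, so sig^5 ≡ 100·98 ≡ 186 (mod 437)
sig^5 mod 437 = 186, but H = 286.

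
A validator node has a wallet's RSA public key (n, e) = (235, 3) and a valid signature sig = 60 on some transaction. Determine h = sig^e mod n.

35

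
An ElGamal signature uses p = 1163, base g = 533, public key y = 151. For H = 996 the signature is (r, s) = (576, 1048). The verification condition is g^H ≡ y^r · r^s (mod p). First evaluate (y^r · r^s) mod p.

Squares mod 1163: 151^1≡151, 151^2≡704, 151^4≡178, 151^8≡283, 151^16≡1005, 151^32≡541, 151^64≡768, 151^128≡183, 151^256≡925, 151^512≡820
576 = 512 + 64, so 151^576 ≡ 820·768 ≡ 577 (mod 1163)
Squares mod 1163: 576^1≡576, 576^2≡321, 576^4≡697, 576^8≡838, 576^16≡955, 576^32≡233, 576^64≡791, 576^128≡1150, 576^256≡169, 576^512≡649, 576^1024≡195
1048 = 1024 + 16 + 8, so 576^1048 ≡ 195·955·838 ≡ 558 (mod 1163)
y^r · r^s ≡ 577·558 = 321966 ≡ 978 (mod 1163)

978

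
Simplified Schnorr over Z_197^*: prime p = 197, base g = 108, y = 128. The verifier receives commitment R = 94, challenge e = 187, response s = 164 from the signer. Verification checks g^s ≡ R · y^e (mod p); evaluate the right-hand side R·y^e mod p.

16

128^2 = 16384 ≡ 33
128^4 ≡ 33^2 = 1089 ≡ 104
128^8 ≡ 104^2 = 10816 ≡ 178
128^16 ≡ 178^2 = 31684 ≡ 164
128^32 ≡ 164^2 = 26896 ≡ 104
128^64 ≡ 104^2 = 10816 ≡ 178
128^128 ≡ 178^2 = 31684 ≡ 164
187 = 128 + 32 + 16 + 8 + 2 + 1, so 128^187 ≡ 164·104·164·178·33·128 ≡ 84 (mod 197)
R · y^e ≡ 94·84 = 7896 ≡ 16 (mod 197)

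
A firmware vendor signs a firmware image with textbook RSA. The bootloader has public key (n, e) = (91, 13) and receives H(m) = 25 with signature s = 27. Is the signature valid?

invalid

s^2 ≡ 27^2 = 729 ≡ 1
s^4 ≡ 1^2 = 1
s^8 ≡ 1^2 = 1
13 = 8 + 4 + 1, so s^13 ≡ 1·1·27 ≡ 27 (mod 91)
27 ≠ 25, so verification fails.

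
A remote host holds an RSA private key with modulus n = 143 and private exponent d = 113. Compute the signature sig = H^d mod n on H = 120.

H^113 mod 143 = 87

87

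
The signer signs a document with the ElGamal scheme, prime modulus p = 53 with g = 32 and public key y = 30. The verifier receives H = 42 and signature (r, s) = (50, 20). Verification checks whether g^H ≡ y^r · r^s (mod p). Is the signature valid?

valid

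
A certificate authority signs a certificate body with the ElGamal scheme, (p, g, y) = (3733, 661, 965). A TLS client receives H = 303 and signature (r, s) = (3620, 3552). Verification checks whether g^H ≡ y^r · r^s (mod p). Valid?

no

Left side g^H mod p:
661^2 = 436921 ≡ 160
661^4 ≡ 160^2 = 25600 ≡ 3202
661^8 ≡ 3202^2 = 10252804 ≡ 1986
661^16 ≡ 1986^2 = 3944196 ≡ 2148
661^32 ≡ 2148^2 = 4613904 ≡ 3649
661^64 ≡ 3649^2 = 13315201 ≡ 3323
661^128 ≡ 3323^2 = 11042329 ≡ 115
661^256 ≡ 115^2 = 13225 ≡ 2026
303 = 256 + 32 + 8 + 4 + 2 + 1, so 661^303 ≡ 2026·3649·1986·3202·160·661 ≡ 1523 (mod 3733)
Right side y^r · r^s mod p:
965^2 = 931225 ≡ 1708
965^4 ≡ 1708^2 = 2917264 ≡ 1791
965^8 ≡ 1791^2 = 3207681 ≡ 1034
965^16 ≡ 1034^2 = 1069156 ≡ 1518
965^32 ≡ 1518^2 = 2304324 ≡ 1063
965^64 ≡ 1063^2 = 1129969 ≡ 2603
965^128 ≡ 2603^2 = 6775609 ≡ 214
965^256 ≡ 214^2 = 45796 ≡ 1000
965^512 ≡ 1000^2 = 1000000 ≡ 3289
965^1024 ≡ 3289^2 = 10817521 ≡ 3020
965^2048 ≡ 3020^2 = 9120400 ≡ 681
3620 = 2048 + 1024 + 512 + 32 + 4, so 965^3620 ≡ 681·3020·3289·1063·1791 ≡ 3147 (mod 3733)
3620^2 = 13104400 ≡ 1570
3620^4 ≡ 1570^2 = 2464900 ≡ 1120
3620^8 ≡ 1120^2 = 1254400 ≡ 112
3620^16 ≡ 112^2 = 12544 ≡ 1345
3620^32 ≡ 1345^2 = 1809025 ≡ 2253
3620^64 ≡ 2253^2 = 5076009 ≡ 2862
3620^128 ≡ 2862^2 = 8191044 ≡ 842
3620^256 ≡ 842^2 = 708964 ≡ 3427
3620^512 ≡ 3427^2 = 11744329 ≡ 311
3620^1024 ≡ 311^2 = 96721 ≡ 3396
3620^2048 ≡ 3396^2 = 11532816 ≡ 1579
3552 = 2048 + 1024 + 256 + 128 + 64 + 32, so 3620^3552 ≡ 1579·3396·3427·842·2862·2253 ≡ 27 (mod 3733)
3147·27 = 84969 ≡ 2843 (mod 3733)
1523 ≠ 2843, so verification fails.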